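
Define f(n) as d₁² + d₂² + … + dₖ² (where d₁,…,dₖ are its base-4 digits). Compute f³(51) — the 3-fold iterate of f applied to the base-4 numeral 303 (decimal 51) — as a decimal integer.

2

51 = (3,0,3)_4 → 3² + 0² + 3² = 9 + 0 + 9 = 18
18 = (1,0,2)_4 → 1² + 0² + 2² = 1 + 0 + 4 = 5
5 = (1,1)_4 → 1² + 1² = 1 + 1 = 2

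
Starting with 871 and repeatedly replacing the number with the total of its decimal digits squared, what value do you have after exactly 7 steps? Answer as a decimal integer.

871 → 8² + 7² + 1² = 114
114 → 1² + 1² + 4² = 18
18 → 1² + 8² = 65
65 → 6² + 5² = 61
61 → 6² + 1² = 37
37 → 3² + 7² = 58
58 → 5² + 8² = 89

89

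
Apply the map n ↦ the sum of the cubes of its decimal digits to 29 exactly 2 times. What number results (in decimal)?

29 → 2³ + 9³ = 8 + 729 = 737
737 → 7³ + 3³ + 7³ = 343 + 27 + 343 = 713

713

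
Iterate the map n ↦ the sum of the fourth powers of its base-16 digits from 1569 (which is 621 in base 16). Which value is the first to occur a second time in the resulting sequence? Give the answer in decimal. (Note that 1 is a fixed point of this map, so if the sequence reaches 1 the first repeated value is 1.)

1569 = (6,2,1)_16 → 6⁴ + 2⁴ + 1⁴ = 1296 + 16 + 1 = 1313
1313 = (5,2,1)_16 → 5⁴ + 2⁴ + 1⁴ = 625 + 16 + 1 = 642
642 = (2,8,2)_16 → 2⁴ + 8⁴ + 2⁴ = 16 + 4096 + 16 = 4128
4128 = (1,0,2,0)_16 → 1⁴ + 0⁴ + 2⁴ + 0⁴ = 1 + 0 + 16 + 0 = 17
17 = (1,1)_16 → 1⁴ + 1⁴ = 1 + 1 = 2
2 = (2)_16 → 2⁴ = 16
16 = (1,0)_16 → 1⁴ + 0⁴ = 1 + 0 = 1  — reached the fixed point 1.
1 → 1, so 1 is the first repeated value.

1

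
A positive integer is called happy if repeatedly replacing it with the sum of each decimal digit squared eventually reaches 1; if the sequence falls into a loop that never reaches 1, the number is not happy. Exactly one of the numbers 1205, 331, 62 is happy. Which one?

1205: 1205 → 30 → 9 → 81 → 65 → 61 → 37 → 58 → 89 → 145 → 42 → 20 → 4 → 16 → 37  — repeats 37 (not happy)
331: 331 → 19 → 82 → 68 → 100 → 1  — reaches 1 (happy)
62: 62 → 40 → 16 → 37 → 58 → 89 → 145 → 42 → 20 → 4 → 16  — repeats 16 (not happy)

331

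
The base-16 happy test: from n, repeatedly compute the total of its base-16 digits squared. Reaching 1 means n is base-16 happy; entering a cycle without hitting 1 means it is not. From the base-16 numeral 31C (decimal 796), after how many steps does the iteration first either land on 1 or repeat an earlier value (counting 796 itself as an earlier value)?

8

796 = (3,1,12)_16 → 3² + 1² + 12² = 9 + 1 + 144 = 154
154 = (9,10)_16 → 9² + 10² = 81 + 100 = 181
181 = (11,5)_16 → 11² + 5² = 121 + 25 = 146
146 = (9,2)_16 → 9² + 2² = 81 + 4 = 85
85 = (5,5)_16 → 5² + 5² = 25 + 25 = 50
50 = (3,2)_16 → 3² + 2² = 9 + 4 = 13
13 = (13)_16 → 13² = 169
169 = (10,9)_16 → 10² + 9² = 100 + 81 = 181  — 181 repeats.
That took 8 steps.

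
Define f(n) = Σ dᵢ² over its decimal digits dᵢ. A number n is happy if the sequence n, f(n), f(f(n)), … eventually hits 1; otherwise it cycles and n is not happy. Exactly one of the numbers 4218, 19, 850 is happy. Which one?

4218: 4218 → 85 → 89 → 145 → 42 → 20 → 4 → 16 → 37 → 58 → 89  — repeats 89 (not happy)
19: 19 → 82 → 68 → 100 → 1  — reaches 1 (happy)
850: 850 → 89 → 145 → 42 → 20 → 4 → 16 → 37 → 58 → 89  — repeats 89 (not happy)

19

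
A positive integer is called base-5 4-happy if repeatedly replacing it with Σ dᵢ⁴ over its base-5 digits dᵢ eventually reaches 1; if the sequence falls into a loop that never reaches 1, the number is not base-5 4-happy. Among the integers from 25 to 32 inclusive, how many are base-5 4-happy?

25: 25 → 1  (reaches 1)
26: 26 → 2 → 16 → 82 → 98 → 418 → 244 → 594 → 674 → 514 → 528 → 338 → 194 → 354 → 528  (repeats 528)
27: 27 → 17 → 97 → 353 → 353  (repeats 353)
28: 28 → 82 → 98 → 418 → 244 → 594 → 674 → 514 → 528 → 338 → 194 → 354 → 528  (repeats 528)
29: 29 → 257 → 33 → 83 → 163 → 99 → 593 → 499 → 849 → 595 → 593  (repeats 593)
30: 30 → 2 → 16 → 82 → 98 → 418 → 244 → 594 → 674 → 514 → 528 → 338 → 194 → 354 → 528  (repeats 528)
31: 31 → 3 → 81 → 83 → 163 → 99 → 593 → 499 → 849 → 595 → 593  (repeats 593)
32: 32 → 18 → 162 → 34 → 258 → 98 → 418 → 244 → 594 → 674 → 514 → 528 → 338 → 194 → 354 → 528  (repeats 528)
base-5 4-happy: 25

1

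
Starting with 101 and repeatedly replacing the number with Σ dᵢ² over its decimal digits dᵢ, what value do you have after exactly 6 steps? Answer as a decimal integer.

89

101 → 1² + 0² + 1² = 1 + 0 + 1 = 2
2 → 2² = 4
4 → 4² = 16
16 → 1² + 6² = 1 + 36 = 37
37 → 3² + 7² = 9 + 49 = 58
58 → 5² + 8² = 25 + 64 = 89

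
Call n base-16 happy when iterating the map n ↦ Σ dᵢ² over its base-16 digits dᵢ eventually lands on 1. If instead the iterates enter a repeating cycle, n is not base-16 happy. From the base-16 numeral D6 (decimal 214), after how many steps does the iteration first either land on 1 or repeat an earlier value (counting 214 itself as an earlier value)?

214 = (13,6)_16 → 13² + 6² = 169 + 36 = 205
205 = (12,13)_16 → 12² + 13² = 144 + 169 = 313
313 = (1,3,9)_16 → 1² + 3² + 9² = 1 + 9 + 81 = 91
91 = (5,11)_16 → 5² + 11² = 25 + 121 = 146
146 = (9,2)_16 → 9² + 2² = 81 + 4 = 85
85 = (5,5)_16 → 5² + 5² = 25 + 25 = 50
50 = (3,2)_16 → 3² + 2² = 9 + 4 = 13
13 = (13)_16 → 13² = 169
169 = (10,9)_16 → 10² + 9² = 100 + 81 = 181
181 = (11,5)_16 → 11² + 5² = 121 + 25 = 146  — 146 repeats.
That took 10 steps.

10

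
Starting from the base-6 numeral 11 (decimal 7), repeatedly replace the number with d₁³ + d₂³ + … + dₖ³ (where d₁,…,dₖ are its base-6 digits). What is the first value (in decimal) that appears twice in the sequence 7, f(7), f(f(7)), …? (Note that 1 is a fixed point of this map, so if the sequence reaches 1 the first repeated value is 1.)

9

7 = (1,1)_6 → 1³ + 1³ = 2
2 = (2)_6 → 2³ = 8
8 = (1,2)_6 → 1³ + 2³ = 9
9 = (1,3)_6 → 1³ + 3³ = 28
28 = (4,4)_6 → 4³ + 4³ = 128
128 = (3,3,2)_6 → 3³ + 3³ + 2³ = 62
62 = (1,4,2)_6 → 1³ + 4³ + 2³ = 73
73 = (2,0,1)_6 → 2³ + 0³ + 1³ = 9  — 9 already appeared earlier.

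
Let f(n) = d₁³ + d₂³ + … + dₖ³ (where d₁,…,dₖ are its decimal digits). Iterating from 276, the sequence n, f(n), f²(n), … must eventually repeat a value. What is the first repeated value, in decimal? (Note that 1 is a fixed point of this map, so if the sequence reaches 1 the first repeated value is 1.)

153

276 → 2³ + 7³ + 6³ = 567
567 → 5³ + 6³ + 7³ = 684
684 → 6³ + 8³ + 4³ = 792
792 → 7³ + 9³ + 2³ = 1080
1080 → 1³ + 0³ + 8³ + 0³ = 513
513 → 5³ + 1³ + 3³ = 153
153 → 1³ + 5³ + 3³ = 153  — 153 already appeared earlier.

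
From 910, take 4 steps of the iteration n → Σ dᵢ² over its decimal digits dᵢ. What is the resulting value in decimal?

1

910 → 9² + 1² + 0² = 81 + 1 + 0 = 82
82 → 8² + 2² = 64 + 4 = 68
68 → 6² + 8² = 36 + 64 = 100
100 → 1² + 0² + 0² = 1 + 0 + 0 = 1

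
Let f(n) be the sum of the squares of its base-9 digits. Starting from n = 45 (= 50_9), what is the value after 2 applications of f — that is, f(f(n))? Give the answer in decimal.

45 = (5,0)_9 → 25
25 = (2,7)_9 → 53

53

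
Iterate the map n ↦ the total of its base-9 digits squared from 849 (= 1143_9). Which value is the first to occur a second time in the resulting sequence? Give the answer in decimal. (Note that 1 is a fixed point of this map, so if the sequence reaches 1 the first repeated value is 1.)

849 = (1,1,4,3)_9 → 1² + 1² + 4² + 3² = 27
27 = (3,0)_9 → 3² + 0² = 9
9 = (1,0)_9 → 1² + 0² = 1  — reached the fixed point 1.
1 → 1, so 1 is the first repeated value.

1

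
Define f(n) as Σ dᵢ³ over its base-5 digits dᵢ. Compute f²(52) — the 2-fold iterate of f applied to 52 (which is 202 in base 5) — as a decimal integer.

28

52 = (2,0,2)_5 → 2³ + 0³ + 2³ = 8 + 0 + 8 = 16
16 = (3,1)_5 → 3³ + 1³ = 27 + 1 = 28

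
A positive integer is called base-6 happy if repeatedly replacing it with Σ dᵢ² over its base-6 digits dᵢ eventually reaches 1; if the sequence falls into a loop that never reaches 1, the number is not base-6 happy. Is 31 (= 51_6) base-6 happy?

not base-6 happy

31 = (5,1)_6 → 26
26 = (4,2)_6 → 20
20 = (3,2)_6 → 13
13 = (2,1)_6 → 5
5 = (5)_6 → 25
25 = (4,1)_6 → 17
17 = (2,5)_6 → 29
29 = (4,5)_6 → 41
41 = (1,0,5)_6 → 26  — 26 already seen; the sequence cycles without reaching 1.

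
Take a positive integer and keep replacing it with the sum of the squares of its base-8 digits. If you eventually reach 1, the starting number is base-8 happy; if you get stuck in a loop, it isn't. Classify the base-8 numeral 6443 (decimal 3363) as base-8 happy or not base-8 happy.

base-8 happy

3363 = (6,4,4,3)_8 → 6² + 4² + 4² + 3² = 77
77 = (1,1,5)_8 → 1² + 1² + 5² = 27
27 = (3,3)_8 → 3² + 3² = 18
18 = (2,2)_8 → 2² + 2² = 8
8 = (1,0)_8 → 1² + 0² = 1  — reached 1.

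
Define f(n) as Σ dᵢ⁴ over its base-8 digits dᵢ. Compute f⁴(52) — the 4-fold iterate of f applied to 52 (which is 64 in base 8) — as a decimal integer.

52 = (6,4)_8 → 1552
1552 = (3,0,2,0)_8 → 97
97 = (1,4,1)_8 → 258
258 = (4,0,2)_8 → 272

272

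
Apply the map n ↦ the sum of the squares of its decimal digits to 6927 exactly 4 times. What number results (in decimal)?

29

6927 → 6² + 9² + 2² + 7² = 170
170 → 1² + 7² + 0² = 50
50 → 5² + 0² = 25
25 → 2² + 5² = 29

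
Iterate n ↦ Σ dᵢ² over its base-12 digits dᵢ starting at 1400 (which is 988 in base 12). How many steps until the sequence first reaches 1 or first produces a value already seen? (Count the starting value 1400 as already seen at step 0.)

1400 = (9,8,8)_12 → 9² + 8² + 8² = 81 + 64 + 64 = 209
209 = (1,5,5)_12 → 1² + 5² + 5² = 1 + 25 + 25 = 51
51 = (4,3)_12 → 4² + 3² = 16 + 9 = 25
25 = (2,1)_12 → 2² + 1² = 4 + 1 = 5
5 = (5)_12 → 5² = 25  — 25 repeats.
That took 5 steps.

5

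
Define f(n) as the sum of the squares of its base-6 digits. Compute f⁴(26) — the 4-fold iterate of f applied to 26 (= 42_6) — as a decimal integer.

26 = (4,2)_6 → 4² + 2² = 16 + 4 = 20
20 = (3,2)_6 → 3² + 2² = 9 + 4 = 13
13 = (2,1)_6 → 2² + 1² = 4 + 1 = 5
5 = (5)_6 → 5² = 25

25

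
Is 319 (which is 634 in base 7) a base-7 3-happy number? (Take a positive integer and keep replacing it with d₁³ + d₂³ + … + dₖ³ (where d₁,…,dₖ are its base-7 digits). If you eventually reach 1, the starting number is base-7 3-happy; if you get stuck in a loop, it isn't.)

base-7 3-happy

319 = (6,3,4)_7 → 6³ + 3³ + 4³ = 216 + 27 + 64 = 307
307 = (6,1,6)_7 → 6³ + 1³ + 6³ = 216 + 1 + 216 = 433
433 = (1,1,5,6)_7 → 1³ + 1³ + 5³ + 6³ = 1 + 1 + 125 + 216 = 343
343 = (1,0,0,0)_7 → 1³ + 0³ + 0³ + 0³ = 1 + 0 + 0 + 0 = 1  — reached 1.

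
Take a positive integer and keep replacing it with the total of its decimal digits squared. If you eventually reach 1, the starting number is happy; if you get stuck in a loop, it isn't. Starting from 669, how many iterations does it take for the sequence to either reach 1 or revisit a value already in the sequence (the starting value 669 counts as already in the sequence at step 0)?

15

669 → 6² + 6² + 9² = 153
153 → 1² + 5² + 3² = 35
35 → 3² + 5² = 34
34 → 3² + 4² = 25
25 → 2² + 5² = 29
29 → 2² + 9² = 85
85 → 8² + 5² = 89
89 → 8² + 9² = 145
145 → 1² + 4² + 5² = 42
42 → 4² + 2² = 20
20 → 2² + 0² = 4
4 → 4² = 16
16 → 1² + 6² = 37
37 → 3² + 7² = 58
58 → 5² + 8² = 89  — 89 repeats.
That took 15 steps.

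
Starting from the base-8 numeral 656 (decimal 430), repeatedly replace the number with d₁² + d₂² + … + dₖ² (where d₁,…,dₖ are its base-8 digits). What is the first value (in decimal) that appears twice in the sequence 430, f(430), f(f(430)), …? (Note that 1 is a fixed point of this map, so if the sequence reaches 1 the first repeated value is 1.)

1

430 = (6,5,6)_8 → 6² + 5² + 6² = 36 + 25 + 36 = 97
97 = (1,4,1)_8 → 1² + 4² + 1² = 1 + 16 + 1 = 18
18 = (2,2)_8 → 2² + 2² = 4 + 4 = 8
8 = (1,0)_8 → 1² + 0² = 1 + 0 = 1  — reached the fixed point 1.
1 → 1, so 1 is the first repeated value.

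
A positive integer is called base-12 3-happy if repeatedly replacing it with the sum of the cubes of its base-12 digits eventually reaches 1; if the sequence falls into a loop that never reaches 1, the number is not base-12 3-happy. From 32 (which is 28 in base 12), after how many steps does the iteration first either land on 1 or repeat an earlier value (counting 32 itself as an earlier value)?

14

32 = (2,8)_12 → 2³ + 8³ = 520
520 = (3,7,4)_12 → 3³ + 7³ + 4³ = 434
434 = (3,0,2)_12 → 3³ + 0³ + 2³ = 35
35 = (2,11)_12 → 2³ + 11³ = 1339
1339 = (9,3,7)_12 → 9³ + 3³ + 7³ = 1099
1099 = (7,7,7)_12 → 7³ + 7³ + 7³ = 1029
1029 = (7,1,9)_12 → 7³ + 1³ + 9³ = 1073
1073 = (7,5,5)_12 → 7³ + 5³ + 5³ = 593
593 = (4,1,5)_12 → 4³ + 1³ + 5³ = 190
190 = (1,3,10)_12 → 1³ + 3³ + 10³ = 1028
1028 = (7,1,8)_12 → 7³ + 1³ + 8³ = 856
856 = (5,11,4)_12 → 5³ + 11³ + 4³ = 1520
1520 = (10,6,8)_12 → 10³ + 6³ + 8³ = 1728
1728 = (1,0,0,0)_12 → 1³ + 0³ + 0³ + 0³ = 1  — reached 1.
That took 14 steps.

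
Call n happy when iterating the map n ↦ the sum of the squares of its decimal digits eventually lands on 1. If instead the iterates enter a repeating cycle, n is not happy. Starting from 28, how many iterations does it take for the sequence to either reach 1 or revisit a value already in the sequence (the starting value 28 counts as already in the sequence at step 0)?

28 → 2² + 8² = 4 + 64 = 68
68 → 6² + 8² = 36 + 64 = 100
100 → 1² + 0² + 0² = 1 + 0 + 0 = 1  — reached 1.
That took 3 steps.

3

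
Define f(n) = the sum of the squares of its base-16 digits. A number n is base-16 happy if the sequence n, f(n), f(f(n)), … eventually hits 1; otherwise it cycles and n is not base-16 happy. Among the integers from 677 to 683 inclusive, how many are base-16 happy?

677: 677 → 129 → 65 → 17 → 2 → 4 → 16 → 1  — base-16 happy
678: 678 → 140 → 208 → 169 → 181 → 146 → 85 → 50 → 13 → 169  — not base-16 happy
679: 679 → 153 → 162 → 104 → 100 → 52 → 25 → 82 → 29 → 170 → 200 → 208 → 169 → 181 → 146 → 85 → 50 → 13 → 169  — not base-16 happy
680: 680 → 168 → 164 → 116 → 65 → 17 → 2 → 4 → 16 → 1  — base-16 happy
681: 681 → 185 → 202 → 244 → 241 → 226 → 200 → 208 → 169 → 181 → 146 → 85 → 50 → 13 → 169  — not base-16 happy
682: 682 → 204 → 288 → 5 → 25 → 82 → 29 → 170 → 200 → 208 → 169 → 181 → 146 → 85 → 50 → 13 → 169  — not base-16 happy
683: 683 → 225 → 197 → 169 → 181 → 146 → 85 → 50 → 13 → 169  — not base-16 happy
base-16 happy: 677, 680

2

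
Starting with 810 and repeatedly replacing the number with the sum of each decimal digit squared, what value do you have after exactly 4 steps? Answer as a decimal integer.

810 → 8² + 1² + 0² = 64 + 1 + 0 = 65
65 → 6² + 5² = 36 + 25 = 61
61 → 6² + 1² = 36 + 1 = 37
37 → 3² + 7² = 9 + 49 = 58

58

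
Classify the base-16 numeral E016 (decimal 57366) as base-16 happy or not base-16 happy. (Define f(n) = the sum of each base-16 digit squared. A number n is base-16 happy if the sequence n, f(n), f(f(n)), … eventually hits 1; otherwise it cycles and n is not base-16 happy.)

57366 = (14,0,1,6)_16 → 233
233 = (14,9)_16 → 277
277 = (1,1,5)_16 → 27
27 = (1,11)_16 → 122
122 = (7,10)_16 → 149
149 = (9,5)_16 → 106
106 = (6,10)_16 → 136
136 = (8,8)_16 → 128
128 = (8,0)_16 → 64
64 = (4,0)_16 → 16
16 = (1,0)_16 → 1  — reached 1.

base-16 happy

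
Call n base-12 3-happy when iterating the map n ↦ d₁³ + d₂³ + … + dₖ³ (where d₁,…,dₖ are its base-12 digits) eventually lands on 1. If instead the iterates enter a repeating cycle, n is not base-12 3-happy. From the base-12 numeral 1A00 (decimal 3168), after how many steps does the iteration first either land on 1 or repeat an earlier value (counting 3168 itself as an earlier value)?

3168 = (1,10,0,0)_12 → 1³ + 10³ + 0³ + 0³ = 1001
1001 = (6,11,5)_12 → 6³ + 11³ + 5³ = 1672
1672 = (11,7,4)_12 → 11³ + 7³ + 4³ = 1738
1738 = (1,0,0,10)_12 → 1³ + 0³ + 0³ + 10³ = 1001  — 1001 repeats.
That took 4 steps.

4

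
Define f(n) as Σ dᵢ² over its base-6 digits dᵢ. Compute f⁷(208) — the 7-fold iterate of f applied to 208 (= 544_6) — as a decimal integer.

26

208 = (5,4,4)_6 → 5² + 4² + 4² = 25 + 16 + 16 = 57
57 = (1,3,3)_6 → 1² + 3² + 3² = 1 + 9 + 9 = 19
19 = (3,1)_6 → 3² + 1² = 9 + 1 = 10
10 = (1,4)_6 → 1² + 4² = 1 + 16 = 17
17 = (2,5)_6 → 2² + 5² = 4 + 25 = 29
29 = (4,5)_6 → 4² + 5² = 16 + 25 = 41
41 = (1,0,5)_6 → 1² + 0² + 5² = 1 + 0 + 25 = 26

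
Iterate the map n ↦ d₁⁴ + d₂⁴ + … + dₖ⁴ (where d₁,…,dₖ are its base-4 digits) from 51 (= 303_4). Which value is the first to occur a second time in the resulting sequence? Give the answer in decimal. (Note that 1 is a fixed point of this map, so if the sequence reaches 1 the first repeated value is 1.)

81

51 = (3,0,3)_4 → 3⁴ + 0⁴ + 3⁴ = 162
162 = (2,2,0,2)_4 → 2⁴ + 2⁴ + 0⁴ + 2⁴ = 48
48 = (3,0,0)_4 → 3⁴ + 0⁴ + 0⁴ = 81
81 = (1,1,0,1)_4 → 1⁴ + 1⁴ + 0⁴ + 1⁴ = 3
3 = (3)_4 → 3⁴ = 81  — 81 already appeared earlier.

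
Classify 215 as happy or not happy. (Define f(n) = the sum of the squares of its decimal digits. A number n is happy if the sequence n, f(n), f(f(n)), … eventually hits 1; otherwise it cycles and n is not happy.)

215 → 30
30 → 9
9 → 81
81 → 65
65 → 61
61 → 37
37 → 58
58 → 89
89 → 145
145 → 42
42 → 20
20 → 4
4 → 16
16 → 37  — 37 already seen; the sequence cycles without reaching 1.

not happy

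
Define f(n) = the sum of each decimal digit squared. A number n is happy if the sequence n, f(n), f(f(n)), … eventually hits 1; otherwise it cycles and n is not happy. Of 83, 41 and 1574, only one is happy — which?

83: 83 → 73 → 58 → 89 → 145 → 42 → 20 → 4 → 16 → 37 → 58  — repeats 58 (not happy)
41: 41 → 17 → 50 → 25 → 29 → 85 → 89 → 145 → 42 → 20 → 4 → 16 → 37 → 58 → 89  — repeats 89 (not happy)
1574: 1574 → 91 → 82 → 68 → 100 → 1  — reaches 1 (happy)

1574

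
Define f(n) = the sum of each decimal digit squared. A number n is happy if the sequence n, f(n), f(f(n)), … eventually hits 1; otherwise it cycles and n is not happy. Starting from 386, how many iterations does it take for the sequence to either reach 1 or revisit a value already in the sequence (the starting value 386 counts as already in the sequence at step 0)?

5

386 → 3² + 8² + 6² = 9 + 64 + 36 = 109
109 → 1² + 0² + 9² = 1 + 0 + 81 = 82
82 → 8² + 2² = 64 + 4 = 68
68 → 6² + 8² = 36 + 64 = 100
100 → 1² + 0² + 0² = 1 + 0 + 0 = 1  — reached 1.
That took 5 steps.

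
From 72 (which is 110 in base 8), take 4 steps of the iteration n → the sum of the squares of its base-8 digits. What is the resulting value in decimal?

4

72 = (1,1,0)_8 → 1² + 1² + 0² = 1 + 1 + 0 = 2
2 = (2)_8 → 2² = 4
4 = (4)_8 → 4² = 16
16 = (2,0)_8 → 2² + 0² = 4 + 0 = 4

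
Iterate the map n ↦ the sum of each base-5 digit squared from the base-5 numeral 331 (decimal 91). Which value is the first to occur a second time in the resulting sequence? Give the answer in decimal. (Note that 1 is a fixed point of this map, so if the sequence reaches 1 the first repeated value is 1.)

91 = (3,3,1)_5 → 3² + 3² + 1² = 9 + 9 + 1 = 19
19 = (3,4)_5 → 3² + 4² = 9 + 16 = 25
25 = (1,0,0)_5 → 1² + 0² + 0² = 1 + 0 + 0 = 1  — reached the fixed point 1.
1 → 1, so 1 is the first repeated value.

1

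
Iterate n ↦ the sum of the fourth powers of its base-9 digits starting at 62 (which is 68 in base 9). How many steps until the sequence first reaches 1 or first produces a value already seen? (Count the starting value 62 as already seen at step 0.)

62 = (6,8)_9 → 6⁴ + 8⁴ = 1296 + 4096 = 5392
5392 = (7,3,5,1)_9 → 7⁴ + 3⁴ + 5⁴ + 1⁴ = 2401 + 81 + 625 + 1 = 3108
3108 = (4,2,3,3)_9 → 4⁴ + 2⁴ + 3⁴ + 3⁴ = 256 + 16 + 81 + 81 = 434
434 = (5,3,2)_9 → 5⁴ + 3⁴ + 2⁴ = 625 + 81 + 16 = 722
722 = (8,8,2)_9 → 8⁴ + 8⁴ + 2⁴ = 4096 + 4096 + 16 = 8208
8208 = (1,2,2,3,0)_9 → 1⁴ + 2⁴ + 2⁴ + 3⁴ + 0⁴ = 1 + 16 + 16 + 81 + 0 = 114
114 = (1,3,6)_9 → 1⁴ + 3⁴ + 6⁴ = 1 + 81 + 1296 = 1378
1378 = (1,8,0,1)_9 → 1⁴ + 8⁴ + 0⁴ + 1⁴ = 1 + 4096 + 0 + 1 = 4098
4098 = (5,5,5,3)_9 → 5⁴ + 5⁴ + 5⁴ + 3⁴ = 625 + 625 + 625 + 81 = 1956
1956 = (2,6,1,3)_9 → 2⁴ + 6⁴ + 1⁴ + 3⁴ = 16 + 1296 + 1 + 81 = 1394
1394 = (1,8,1,8)_9 → 1⁴ + 8⁴ + 1⁴ + 8⁴ = 1 + 4096 + 1 + 4096 = 8194
8194 = (1,2,2,1,4)_9 → 1⁴ + 2⁴ + 2⁴ + 1⁴ + 4⁴ = 1 + 16 + 16 + 1 + 256 = 290
290 = (3,5,2)_9 → 3⁴ + 5⁴ + 2⁴ = 81 + 625 + 16 = 722  — 722 repeats.
That took 13 steps.

13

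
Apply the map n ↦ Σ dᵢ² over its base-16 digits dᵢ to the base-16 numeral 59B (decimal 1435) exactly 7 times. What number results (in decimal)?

1435 = (5,9,11)_16 → 5² + 9² + 11² = 25 + 81 + 121 = 227
227 = (14,3)_16 → 14² + 3² = 196 + 9 = 205
205 = (12,13)_16 → 12² + 13² = 144 + 169 = 313
313 = (1,3,9)_16 → 1² + 3² + 9² = 1 + 9 + 81 = 91
91 = (5,11)_16 → 5² + 11² = 25 + 121 = 146
146 = (9,2)_16 → 9² + 2² = 81 + 4 = 85
85 = (5,5)_16 → 5² + 5² = 25 + 25 = 50

50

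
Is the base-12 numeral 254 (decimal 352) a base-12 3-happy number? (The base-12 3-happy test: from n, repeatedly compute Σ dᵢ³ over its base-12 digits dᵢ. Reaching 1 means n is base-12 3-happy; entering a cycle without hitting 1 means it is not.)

352 = (2,5,4)_12 → 2³ + 5³ + 4³ = 8 + 125 + 64 = 197
197 = (1,4,5)_12 → 1³ + 4³ + 5³ = 1 + 64 + 125 = 190
190 = (1,3,10)_12 → 1³ + 3³ + 10³ = 1 + 27 + 1000 = 1028
1028 = (7,1,8)_12 → 7³ + 1³ + 8³ = 343 + 1 + 512 = 856
856 = (5,11,4)_12 → 5³ + 11³ + 4³ = 125 + 1331 + 64 = 1520
1520 = (10,6,8)_12 → 10³ + 6³ + 8³ = 1000 + 216 + 512 = 1728
1728 = (1,0,0,0)_12 → 1³ + 0³ + 0³ + 0³ = 1 + 0 + 0 + 0 = 1  — reached 1.

base-12 3-happy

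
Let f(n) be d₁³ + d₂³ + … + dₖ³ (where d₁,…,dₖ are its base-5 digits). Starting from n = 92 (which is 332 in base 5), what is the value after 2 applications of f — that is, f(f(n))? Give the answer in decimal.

24

92 = (3,3,2)_5 → 3³ + 3³ + 2³ = 27 + 27 + 8 = 62
62 = (2,2,2)_5 → 2³ + 2³ + 2³ = 8 + 8 + 8 = 24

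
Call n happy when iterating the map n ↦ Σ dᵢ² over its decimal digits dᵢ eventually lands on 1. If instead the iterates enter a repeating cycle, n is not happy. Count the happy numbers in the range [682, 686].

1

682: 682 → 104 → 17 → 50 → 25 → 29 → 85 → 89 → 145 → 42 → 20 → 4 → 16 → 37 → 58 → 89  — not happy
683: 683 → 109 → 82 → 68 → 100 → 1  — happy
684: 684 → 116 → 38 → 73 → 58 → 89 → 145 → 42 → 20 → 4 → 16 → 37 → 58  — not happy
685: 685 → 125 → 30 → 9 → 81 → 65 → 61 → 37 → 58 → 89 → 145 → 42 → 20 → 4 → 16 → 37  — not happy
686: 686 → 136 → 46 → 52 → 29 → 85 → 89 → 145 → 42 → 20 → 4 → 16 → 37 → 58 → 89  — not happy
happy: 683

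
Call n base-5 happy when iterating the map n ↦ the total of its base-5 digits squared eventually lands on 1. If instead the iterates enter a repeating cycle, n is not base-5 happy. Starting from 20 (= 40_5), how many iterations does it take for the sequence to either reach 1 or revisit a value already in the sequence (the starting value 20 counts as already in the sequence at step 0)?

4

20 = (4,0)_5 → 16
16 = (3,1)_5 → 10
10 = (2,0)_5 → 4
4 = (4)_5 → 16  — 16 repeats.
That took 4 steps.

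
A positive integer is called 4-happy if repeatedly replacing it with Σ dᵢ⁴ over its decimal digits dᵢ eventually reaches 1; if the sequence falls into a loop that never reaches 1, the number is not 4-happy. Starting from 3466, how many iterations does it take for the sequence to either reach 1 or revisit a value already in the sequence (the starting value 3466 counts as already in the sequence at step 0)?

3466 → 3⁴ + 4⁴ + 6⁴ + 6⁴ = 81 + 256 + 1296 + 1296 = 2929
2929 → 2⁴ + 9⁴ + 2⁴ + 9⁴ = 16 + 6561 + 16 + 6561 = 13154
13154 → 1⁴ + 3⁴ + 1⁴ + 5⁴ + 4⁴ = 1 + 81 + 1 + 625 + 256 = 964
964 → 9⁴ + 6⁴ + 4⁴ = 6561 + 1296 + 256 = 8113
8113 → 8⁴ + 1⁴ + 1⁴ + 3⁴ = 4096 + 1 + 1 + 81 = 4179
4179 → 4⁴ + 1⁴ + 7⁴ + 9⁴ = 256 + 1 + 2401 + 6561 = 9219
9219 → 9⁴ + 2⁴ + 1⁴ + 9⁴ = 6561 + 16 + 1 + 6561 = 13139
13139 → 1⁴ + 3⁴ + 1⁴ + 3⁴ + 9⁴ = 1 + 81 + 1 + 81 + 6561 = 6725
6725 → 6⁴ + 7⁴ + 2⁴ + 5⁴ = 1296 + 2401 + 16 + 625 = 4338
4338 → 4⁴ + 3⁴ + 3⁴ + 8⁴ = 256 + 81 + 81 + 4096 = 4514
4514 → 4⁴ + 5⁴ + 1⁴ + 4⁴ = 256 + 625 + 1 + 256 = 1138
1138 → 1⁴ + 1⁴ + 3⁴ + 8⁴ = 1 + 1 + 81 + 4096 = 4179  — 4179 repeats.
That took 12 steps.

12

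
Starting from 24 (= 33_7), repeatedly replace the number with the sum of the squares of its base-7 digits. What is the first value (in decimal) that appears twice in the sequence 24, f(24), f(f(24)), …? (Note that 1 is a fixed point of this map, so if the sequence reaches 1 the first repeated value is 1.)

2

24 = (3,3)_7 → 3² + 3² = 9 + 9 = 18
18 = (2,4)_7 → 2² + 4² = 4 + 16 = 20
20 = (2,6)_7 → 2² + 6² = 4 + 36 = 40
40 = (5,5)_7 → 5² + 5² = 25 + 25 = 50
50 = (1,0,1)_7 → 1² + 0² + 1² = 1 + 0 + 1 = 2
2 = (2)_7 → 2² = 4
4 = (4)_7 → 4² = 16
16 = (2,2)_7 → 2² + 2² = 4 + 4 = 8
8 = (1,1)_7 → 1² + 1² = 1 + 1 = 2  — 2 already appeared earlier.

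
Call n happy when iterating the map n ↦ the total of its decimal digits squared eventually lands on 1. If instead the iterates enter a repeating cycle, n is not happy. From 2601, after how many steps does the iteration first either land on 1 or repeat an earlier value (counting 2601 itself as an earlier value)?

2601 → 2² + 6² + 0² + 1² = 41
41 → 4² + 1² = 17
17 → 1² + 7² = 50
50 → 5² + 0² = 25
25 → 2² + 5² = 29
29 → 2² + 9² = 85
85 → 8² + 5² = 89
89 → 8² + 9² = 145
145 → 1² + 4² + 5² = 42
42 → 4² + 2² = 20
20 → 2² + 0² = 4
4 → 4² = 16
16 → 1² + 6² = 37
37 → 3² + 7² = 58
58 → 5² + 8² = 89  — 89 repeats.
That took 15 steps.

15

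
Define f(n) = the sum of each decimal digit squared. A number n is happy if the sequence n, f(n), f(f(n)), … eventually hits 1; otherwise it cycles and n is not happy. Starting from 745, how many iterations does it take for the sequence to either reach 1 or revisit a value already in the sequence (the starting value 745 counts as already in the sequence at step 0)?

745 → 7² + 4² + 5² = 90
90 → 9² + 0² = 81
81 → 8² + 1² = 65
65 → 6² + 5² = 61
61 → 6² + 1² = 37
37 → 3² + 7² = 58
58 → 5² + 8² = 89
89 → 8² + 9² = 145
145 → 1² + 4² + 5² = 42
42 → 4² + 2² = 20
20 → 2² + 0² = 4
4 → 4² = 16
16 → 1² + 6² = 37  — 37 repeats.
That took 13 steps.

13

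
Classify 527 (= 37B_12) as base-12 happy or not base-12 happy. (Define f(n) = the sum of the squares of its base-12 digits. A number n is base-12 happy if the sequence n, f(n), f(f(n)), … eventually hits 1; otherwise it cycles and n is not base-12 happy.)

527 = (3,7,11)_12 → 3² + 7² + 11² = 179
179 = (1,2,11)_12 → 1² + 2² + 11² = 126
126 = (10,6)_12 → 10² + 6² = 136
136 = (11,4)_12 → 11² + 4² = 137
137 = (11,5)_12 → 11² + 5² = 146
146 = (1,0,2)_12 → 1² + 0² + 2² = 5
5 = (5)_12 → 5² = 25
25 = (2,1)_12 → 2² + 1² = 5  — 5 already seen; the sequence cycles without reaching 1.

not base-12 happy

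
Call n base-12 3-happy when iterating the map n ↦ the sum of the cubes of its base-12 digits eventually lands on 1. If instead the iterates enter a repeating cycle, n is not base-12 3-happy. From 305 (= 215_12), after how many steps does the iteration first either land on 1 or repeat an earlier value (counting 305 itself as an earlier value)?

12

305 = (2,1,5)_12 → 2³ + 1³ + 5³ = 134
134 = (11,2)_12 → 11³ + 2³ = 1339
1339 = (9,3,7)_12 → 9³ + 3³ + 7³ = 1099
1099 = (7,7,7)_12 → 7³ + 7³ + 7³ = 1029
1029 = (7,1,9)_12 → 7³ + 1³ + 9³ = 1073
1073 = (7,5,5)_12 → 7³ + 5³ + 5³ = 593
593 = (4,1,5)_12 → 4³ + 1³ + 5³ = 190
190 = (1,3,10)_12 → 1³ + 3³ + 10³ = 1028
1028 = (7,1,8)_12 → 7³ + 1³ + 8³ = 856
856 = (5,11,4)_12 → 5³ + 11³ + 4³ = 1520
1520 = (10,6,8)_12 → 10³ + 6³ + 8³ = 1728
1728 = (1,0,0,0)_12 → 1³ + 0³ + 0³ + 0³ = 1  — reached 1.
That took 12 steps.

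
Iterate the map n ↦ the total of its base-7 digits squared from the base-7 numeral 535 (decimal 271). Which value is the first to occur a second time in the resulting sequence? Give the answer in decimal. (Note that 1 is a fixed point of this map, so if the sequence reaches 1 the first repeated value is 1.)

17

271 = (5,3,5)_7 → 5² + 3² + 5² = 25 + 9 + 25 = 59
59 = (1,1,3)_7 → 1² + 1² + 3² = 1 + 1 + 9 = 11
11 = (1,4)_7 → 1² + 4² = 1 + 16 = 17
17 = (2,3)_7 → 2² + 3² = 4 + 9 = 13
13 = (1,6)_7 → 1² + 6² = 1 + 36 = 37
37 = (5,2)_7 → 5² + 2² = 25 + 4 = 29
29 = (4,1)_7 → 4² + 1² = 16 + 1 = 17  — 17 already appeared earlier.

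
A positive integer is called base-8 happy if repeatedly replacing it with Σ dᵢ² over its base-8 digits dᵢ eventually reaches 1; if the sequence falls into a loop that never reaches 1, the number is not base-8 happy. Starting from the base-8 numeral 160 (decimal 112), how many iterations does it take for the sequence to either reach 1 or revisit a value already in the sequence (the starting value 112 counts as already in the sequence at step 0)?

112 = (1,6,0)_8 → 1² + 6² + 0² = 37
37 = (4,5)_8 → 4² + 5² = 41
41 = (5,1)_8 → 5² + 1² = 26
26 = (3,2)_8 → 3² + 2² = 13
13 = (1,5)_8 → 1² + 5² = 26  — 26 repeats.
That took 5 steps.

5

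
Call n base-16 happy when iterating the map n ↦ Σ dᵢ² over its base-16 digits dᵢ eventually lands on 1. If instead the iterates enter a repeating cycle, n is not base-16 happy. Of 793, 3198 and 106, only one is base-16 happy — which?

793: 793 → 91 → 146 → 85 → 50 → 13 → 169 → 181 → 146  — repeats 146 (not base-16 happy)
3198: 3198 → 389 → 90 → 125 → 218 → 269 → 170 → 200 → 208 → 169 → 181 → 146 → 85 → 50 → 13 → 169  — repeats 169 (not base-16 happy)
106: 106 → 136 → 128 → 64 → 16 → 1  — reaches 1 (base-16 happy)

106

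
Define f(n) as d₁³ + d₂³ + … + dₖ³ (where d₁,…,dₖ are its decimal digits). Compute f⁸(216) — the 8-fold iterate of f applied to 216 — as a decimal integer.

216 → 225
225 → 141
141 → 66
66 → 432
432 → 99
99 → 1458
1458 → 702
702 → 351

351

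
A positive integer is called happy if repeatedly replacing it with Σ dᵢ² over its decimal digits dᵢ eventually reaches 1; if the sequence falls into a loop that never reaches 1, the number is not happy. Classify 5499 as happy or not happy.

happy

5499 → 203
203 → 13
13 → 10
10 → 1  — reached 1.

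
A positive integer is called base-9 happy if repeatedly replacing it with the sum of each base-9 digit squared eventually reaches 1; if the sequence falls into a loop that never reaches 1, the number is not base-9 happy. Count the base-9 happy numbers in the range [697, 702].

1

697: 697 → 105 → 41 → 41  (repeats 41)
698: 698 → 114 → 46 → 26 → 68 → 74 → 68  (repeats 68)
699: 699 → 125 → 81 → 1  (reaches 1)
700: 700 → 138 → 46 → 26 → 68 → 74 → 68  (repeats 68)
701: 701 → 153 → 65 → 53 → 89 → 65  (repeats 65)
702: 702 → 100 → 6 → 36 → 16 → 50 → 50  (repeats 50)
base-9 happy: 699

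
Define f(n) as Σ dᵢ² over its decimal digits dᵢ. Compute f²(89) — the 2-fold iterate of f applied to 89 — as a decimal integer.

89 → 145
145 → 42

42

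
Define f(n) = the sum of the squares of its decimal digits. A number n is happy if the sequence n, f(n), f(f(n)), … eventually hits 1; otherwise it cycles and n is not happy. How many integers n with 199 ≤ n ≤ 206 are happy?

199: 199 → 163 → 46 → 52 → 29 → 85 → 89 → 145 → 42 → 20 → 4 → 16 → 37 → 58 → 89  (repeats 89)
200: 200 → 4 → 16 → 37 → 58 → 89 → 145 → 42 → 20 → 4  (repeats 4)
201: 201 → 5 → 25 → 29 → 85 → 89 → 145 → 42 → 20 → 4 → 16 → 37 → 58 → 89  (repeats 89)
202: 202 → 8 → 64 → 52 → 29 → 85 → 89 → 145 → 42 → 20 → 4 → 16 → 37 → 58 → 89  (repeats 89)
203: 203 → 13 → 10 → 1  (reaches 1)
204: 204 → 20 → 4 → 16 → 37 → 58 → 89 → 145 → 42 → 20  (repeats 20)
205: 205 → 29 → 85 → 89 → 145 → 42 → 20 → 4 → 16 → 37 → 58 → 89  (repeats 89)
206: 206 → 40 → 16 → 37 → 58 → 89 → 145 → 42 → 20 → 4 → 16  (repeats 16)
happy: 203

1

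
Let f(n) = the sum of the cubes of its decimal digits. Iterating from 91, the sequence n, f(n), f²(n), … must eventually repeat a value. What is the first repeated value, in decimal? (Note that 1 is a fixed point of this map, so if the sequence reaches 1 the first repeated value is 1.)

91 → 9³ + 1³ = 730
730 → 7³ + 3³ + 0³ = 370
370 → 3³ + 7³ + 0³ = 370  — 370 already appeared earlier.

370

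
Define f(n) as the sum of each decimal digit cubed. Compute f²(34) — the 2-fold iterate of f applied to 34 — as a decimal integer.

34 → 3³ + 4³ = 91
91 → 9³ + 1³ = 730

730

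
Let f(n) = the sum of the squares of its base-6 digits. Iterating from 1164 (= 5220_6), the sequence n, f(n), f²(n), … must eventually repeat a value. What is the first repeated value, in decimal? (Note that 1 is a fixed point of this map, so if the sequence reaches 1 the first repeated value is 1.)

41

1164 = (5,2,2,0)_6 → 5² + 2² + 2² + 0² = 33
33 = (5,3)_6 → 5² + 3² = 34
34 = (5,4)_6 → 5² + 4² = 41
41 = (1,0,5)_6 → 1² + 0² + 5² = 26
26 = (4,2)_6 → 4² + 2² = 20
20 = (3,2)_6 → 3² + 2² = 13
13 = (2,1)_6 → 2² + 1² = 5
5 = (5)_6 → 5² = 25
25 = (4,1)_6 → 4² + 1² = 17
17 = (2,5)_6 → 2² + 5² = 29
29 = (4,5)_6 → 4² + 5² = 41  — 41 already appeared earlier.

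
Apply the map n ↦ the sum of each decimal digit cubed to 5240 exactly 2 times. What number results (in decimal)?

5240 → 5³ + 2³ + 4³ + 0³ = 125 + 8 + 64 + 0 = 197
197 → 1³ + 9³ + 7³ = 1 + 729 + 343 = 1073

1073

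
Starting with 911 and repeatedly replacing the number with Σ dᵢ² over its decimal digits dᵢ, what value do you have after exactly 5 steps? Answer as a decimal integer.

911 → 9² + 1² + 1² = 83
83 → 8² + 3² = 73
73 → 7² + 3² = 58
58 → 5² + 8² = 89
89 → 8² + 9² = 145

145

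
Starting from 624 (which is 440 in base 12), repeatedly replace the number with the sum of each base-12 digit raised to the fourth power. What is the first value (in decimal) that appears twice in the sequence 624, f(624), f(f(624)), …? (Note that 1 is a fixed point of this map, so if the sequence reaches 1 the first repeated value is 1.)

20016

624 = (4,4,0)_12 → 4⁴ + 4⁴ + 0⁴ = 256 + 256 + 0 = 512
512 = (3,6,8)_12 → 3⁴ + 6⁴ + 8⁴ = 81 + 1296 + 4096 = 5473
5473 = (3,2,0,1)_12 → 3⁴ + 2⁴ + 0⁴ + 1⁴ = 81 + 16 + 0 + 1 = 98
98 = (8,2)_12 → 8⁴ + 2⁴ = 4096 + 16 = 4112
4112 = (2,4,6,8)_12 → 2⁴ + 4⁴ + 6⁴ + 8⁴ = 16 + 256 + 1296 + 4096 = 5664
5664 = (3,3,4,0)_12 → 3⁴ + 3⁴ + 4⁴ + 0⁴ = 81 + 81 + 256 + 0 = 418
418 = (2,10,10)_12 → 2⁴ + 10⁴ + 10⁴ = 16 + 10000 + 10000 = 20016
20016 = (11,7,0,0)_12 → 11⁴ + 7⁴ + 0⁴ + 0⁴ = 14641 + 2401 + 0 + 0 = 17042
17042 = (9,10,4,2)_12 → 9⁴ + 10⁴ + 4⁴ + 2⁴ = 6561 + 10000 + 256 + 16 = 16833
16833 = (9,8,10,9)_12 → 9⁴ + 8⁴ + 10⁴ + 9⁴ = 6561 + 4096 + 10000 + 6561 = 27218
27218 = (1,3,9,0,2)_12 → 1⁴ + 3⁴ + 9⁴ + 0⁴ + 2⁴ = 1 + 81 + 6561 + 0 + 16 = 6659
6659 = (3,10,2,11)_12 → 3⁴ + 10⁴ + 2⁴ + 11⁴ = 81 + 10000 + 16 + 14641 = 24738
24738 = (1,2,3,9,6)_12 → 1⁴ + 2⁴ + 3⁴ + 9⁴ + 6⁴ = 1 + 16 + 81 + 6561 + 1296 = 7955
7955 = (4,7,2,11)_12 → 4⁴ + 7⁴ + 2⁴ + 11⁴ = 256 + 2401 + 16 + 14641 = 17314
17314 = (10,0,2,10)_12 → 10⁴ + 0⁴ + 2⁴ + 10⁴ = 10000 + 0 + 16 + 10000 = 20016  — 20016 already appeared earlier.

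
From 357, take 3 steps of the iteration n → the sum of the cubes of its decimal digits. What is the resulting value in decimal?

357 → 495
495 → 918
918 → 1242

1242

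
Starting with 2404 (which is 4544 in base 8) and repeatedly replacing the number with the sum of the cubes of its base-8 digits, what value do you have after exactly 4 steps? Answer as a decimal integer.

3

2404 = (4,5,4,4)_8 → 4³ + 5³ + 4³ + 4³ = 64 + 125 + 64 + 64 = 317
317 = (4,7,5)_8 → 4³ + 7³ + 5³ = 64 + 343 + 125 = 532
532 = (1,0,2,4)_8 → 1³ + 0³ + 2³ + 4³ = 1 + 0 + 8 + 64 = 73
73 = (1,1,1)_8 → 1³ + 1³ + 1³ = 1 + 1 + 1 = 3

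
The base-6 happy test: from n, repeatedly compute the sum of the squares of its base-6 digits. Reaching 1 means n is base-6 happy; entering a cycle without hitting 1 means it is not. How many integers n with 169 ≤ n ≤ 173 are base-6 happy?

1

169: 169 → 33 → 34 → 41 → 26 → 20 → 13 → 5 → 25 → 17 → 29 → 41  (repeats 41)
170: 170 → 36 → 1  (reaches 1)
171: 171 → 41 → 26 → 20 → 13 → 5 → 25 → 17 → 29 → 41  (repeats 41)
172: 172 → 48 → 5 → 25 → 17 → 29 → 41 → 26 → 20 → 13 → 5  (repeats 5)
173: 173 → 57 → 19 → 10 → 17 → 29 → 41 → 26 → 20 → 13 → 5 → 25 → 17  (repeats 17)
base-6 happy: 170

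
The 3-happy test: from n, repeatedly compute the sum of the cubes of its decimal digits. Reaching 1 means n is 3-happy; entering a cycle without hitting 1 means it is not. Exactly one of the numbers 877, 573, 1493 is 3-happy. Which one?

877

877: 877 → 1198 → 1243 → 100 → 1  — reaches 1 (3-happy)
573: 573 → 495 → 918 → 1242 → 81 → 513 → 153 → 153  — repeats 153 (not 3-happy)
1493: 1493 → 821 → 521 → 134 → 92 → 737 → 713 → 371 → 371  — repeats 371 (not 3-happy)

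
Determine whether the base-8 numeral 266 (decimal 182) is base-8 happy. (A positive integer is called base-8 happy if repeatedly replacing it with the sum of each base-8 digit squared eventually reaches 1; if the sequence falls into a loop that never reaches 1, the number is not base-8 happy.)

base-8 happy

182 = (2,6,6)_8 → 2² + 6² + 6² = 76
76 = (1,1,4)_8 → 1² + 1² + 4² = 18
18 = (2,2)_8 → 2² + 2² = 8
8 = (1,0)_8 → 1² + 0² = 1  — reached 1.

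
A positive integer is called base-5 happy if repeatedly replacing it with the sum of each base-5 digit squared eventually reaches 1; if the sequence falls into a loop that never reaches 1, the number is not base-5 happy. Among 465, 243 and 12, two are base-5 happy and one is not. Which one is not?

12

465: 465 → 27 → 5 → 1  — reaches 1 (base-5 happy)
243: 243 → 35 → 5 → 1  — reaches 1 (base-5 happy)
12: 12 → 8 → 10 → 4 → 16 → 10  — repeats 10 (not base-5 happy)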